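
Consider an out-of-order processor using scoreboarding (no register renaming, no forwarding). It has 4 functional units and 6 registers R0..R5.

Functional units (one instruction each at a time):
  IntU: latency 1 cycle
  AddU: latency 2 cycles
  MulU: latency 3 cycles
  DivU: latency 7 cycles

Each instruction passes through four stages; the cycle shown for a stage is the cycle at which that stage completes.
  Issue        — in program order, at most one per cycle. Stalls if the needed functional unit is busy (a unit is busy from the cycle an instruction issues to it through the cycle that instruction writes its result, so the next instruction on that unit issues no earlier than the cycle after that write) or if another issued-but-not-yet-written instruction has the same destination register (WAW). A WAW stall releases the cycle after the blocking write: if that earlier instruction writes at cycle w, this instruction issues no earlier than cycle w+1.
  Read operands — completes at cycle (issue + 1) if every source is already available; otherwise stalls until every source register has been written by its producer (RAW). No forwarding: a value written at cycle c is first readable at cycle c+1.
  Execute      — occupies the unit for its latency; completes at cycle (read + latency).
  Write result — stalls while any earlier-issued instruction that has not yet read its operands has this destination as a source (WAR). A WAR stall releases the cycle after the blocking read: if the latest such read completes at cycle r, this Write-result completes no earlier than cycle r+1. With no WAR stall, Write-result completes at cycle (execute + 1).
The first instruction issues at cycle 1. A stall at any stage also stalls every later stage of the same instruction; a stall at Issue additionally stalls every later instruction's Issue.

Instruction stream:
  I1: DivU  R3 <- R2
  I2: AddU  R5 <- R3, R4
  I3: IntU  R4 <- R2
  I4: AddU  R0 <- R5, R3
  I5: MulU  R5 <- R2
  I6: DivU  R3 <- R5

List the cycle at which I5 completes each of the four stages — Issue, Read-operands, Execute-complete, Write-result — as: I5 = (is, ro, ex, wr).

[I1] 1/2/9/10
[I2] 2/11/13/14  (RAW R3: wait I1 write@10)
[I3] 3/4/5/12  (WAR R4: wait I2 read@11)
[I4] 15/16/18/19  (struct: AddU busy until I2 writes@14)
[I5] 16/17/20/21
[I6] 17/22/29/30  (RAW R5: wait I5 write@21)

I5 = (16, 17, 20, 21)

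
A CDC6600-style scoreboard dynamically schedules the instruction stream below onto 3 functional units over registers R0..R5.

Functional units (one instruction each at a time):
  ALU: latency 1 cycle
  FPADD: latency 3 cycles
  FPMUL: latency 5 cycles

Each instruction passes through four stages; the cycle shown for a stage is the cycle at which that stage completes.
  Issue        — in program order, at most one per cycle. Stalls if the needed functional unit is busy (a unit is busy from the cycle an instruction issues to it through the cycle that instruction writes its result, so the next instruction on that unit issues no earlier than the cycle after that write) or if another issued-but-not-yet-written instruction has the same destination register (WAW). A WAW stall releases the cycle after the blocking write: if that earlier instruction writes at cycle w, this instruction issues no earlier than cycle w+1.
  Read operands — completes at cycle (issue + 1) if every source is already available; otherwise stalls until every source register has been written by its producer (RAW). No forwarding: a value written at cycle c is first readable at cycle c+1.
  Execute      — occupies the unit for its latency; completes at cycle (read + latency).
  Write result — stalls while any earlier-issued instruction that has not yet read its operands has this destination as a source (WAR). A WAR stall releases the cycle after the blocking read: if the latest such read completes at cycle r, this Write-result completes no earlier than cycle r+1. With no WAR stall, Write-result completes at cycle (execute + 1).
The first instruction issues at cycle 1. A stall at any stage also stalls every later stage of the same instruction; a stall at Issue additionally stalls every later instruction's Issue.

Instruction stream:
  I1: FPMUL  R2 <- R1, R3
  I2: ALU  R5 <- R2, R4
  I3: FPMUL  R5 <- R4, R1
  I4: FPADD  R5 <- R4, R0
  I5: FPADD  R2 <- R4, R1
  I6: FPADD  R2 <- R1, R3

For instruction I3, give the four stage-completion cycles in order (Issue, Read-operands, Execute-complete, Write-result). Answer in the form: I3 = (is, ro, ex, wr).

I3 = (12, 13, 18, 19)

  I1 | 1 | 2 | 7 | 8
  I2 | 2 | 9 | 10 | 11   RAW R2: wait I1 write@8
  I3 | 12 | 13 | 18 | 19   WAW R5: wait I2 write@11
  I4 | 20 | 21 | 24 | 25   WAW R5: wait I3 write@19
  I5 | 26 | 27 | 30 | 31   struct: FPADD busy until I4 writes@25
  I6 | 32 | 33 | 36 | 37   struct: FPADD busy until I5 writes@31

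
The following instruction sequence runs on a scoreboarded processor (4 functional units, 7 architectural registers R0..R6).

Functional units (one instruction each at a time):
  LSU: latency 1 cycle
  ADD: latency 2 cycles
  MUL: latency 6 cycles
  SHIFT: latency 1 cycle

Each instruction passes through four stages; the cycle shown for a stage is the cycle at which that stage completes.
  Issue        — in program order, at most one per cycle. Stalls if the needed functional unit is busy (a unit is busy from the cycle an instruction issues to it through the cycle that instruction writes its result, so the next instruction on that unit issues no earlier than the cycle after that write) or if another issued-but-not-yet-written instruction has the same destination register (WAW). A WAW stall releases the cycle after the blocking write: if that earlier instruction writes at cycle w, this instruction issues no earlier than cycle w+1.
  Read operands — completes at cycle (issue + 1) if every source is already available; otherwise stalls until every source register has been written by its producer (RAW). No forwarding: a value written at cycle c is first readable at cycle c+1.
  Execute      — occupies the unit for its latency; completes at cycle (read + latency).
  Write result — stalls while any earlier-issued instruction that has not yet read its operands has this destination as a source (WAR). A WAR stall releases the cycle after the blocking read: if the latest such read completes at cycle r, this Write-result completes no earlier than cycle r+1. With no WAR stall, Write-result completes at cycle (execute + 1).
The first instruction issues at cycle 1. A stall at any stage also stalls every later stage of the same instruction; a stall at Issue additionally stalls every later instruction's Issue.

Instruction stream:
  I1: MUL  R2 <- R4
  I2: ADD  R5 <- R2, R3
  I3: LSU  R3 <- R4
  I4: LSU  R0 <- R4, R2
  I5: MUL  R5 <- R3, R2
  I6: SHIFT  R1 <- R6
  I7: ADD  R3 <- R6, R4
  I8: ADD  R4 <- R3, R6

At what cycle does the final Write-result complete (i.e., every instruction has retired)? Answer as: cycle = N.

[1] I1 issues→MUL
[2] I1 reads; I2 issues→ADD
[3] I3 issues→LSU
[4] I3 reads
[5] I3 exec-done
[8] I1 exec-done
[9] I1 writes R2
[10] I2 reads
[11] I3 writes R3
[12] I2 exec-done; I4 issues→LSU
[13] I2 writes R5; I4 reads
[14] I4 exec-done; I5 issues→MUL
[15] I4 writes R0; I5 reads; I6 issues→SHIFT
[16] I6 reads; I7 issues→ADD
[17] I6 exec-done; I7 reads
[18] I6 writes R1
[19] I7 exec-done
[20] I7 writes R3
[21] I5 exec-done; I8 issues→ADD
[22] I5 writes R5; I8 reads
[24] I8 exec-done
[25] I8 writes R4

cycle = 25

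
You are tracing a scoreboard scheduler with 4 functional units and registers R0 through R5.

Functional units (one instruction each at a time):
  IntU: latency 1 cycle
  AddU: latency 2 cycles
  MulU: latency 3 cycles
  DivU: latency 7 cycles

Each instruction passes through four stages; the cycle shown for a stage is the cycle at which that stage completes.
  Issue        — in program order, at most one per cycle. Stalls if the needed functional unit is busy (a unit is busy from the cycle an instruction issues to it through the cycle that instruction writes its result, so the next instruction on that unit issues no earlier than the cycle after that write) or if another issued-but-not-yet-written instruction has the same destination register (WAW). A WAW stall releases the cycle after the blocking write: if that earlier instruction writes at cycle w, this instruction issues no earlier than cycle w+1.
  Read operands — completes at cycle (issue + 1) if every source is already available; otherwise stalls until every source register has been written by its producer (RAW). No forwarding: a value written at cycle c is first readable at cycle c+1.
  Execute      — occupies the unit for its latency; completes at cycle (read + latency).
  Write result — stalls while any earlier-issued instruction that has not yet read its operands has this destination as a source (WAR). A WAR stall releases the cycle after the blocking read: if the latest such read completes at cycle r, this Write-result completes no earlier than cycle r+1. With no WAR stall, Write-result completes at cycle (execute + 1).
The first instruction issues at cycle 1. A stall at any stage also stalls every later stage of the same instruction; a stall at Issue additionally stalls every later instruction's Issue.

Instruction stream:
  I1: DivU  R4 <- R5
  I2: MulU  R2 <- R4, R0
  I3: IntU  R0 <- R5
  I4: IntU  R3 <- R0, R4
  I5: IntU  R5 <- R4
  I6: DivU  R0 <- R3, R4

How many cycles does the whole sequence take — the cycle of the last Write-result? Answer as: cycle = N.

cycle = 27

[1] I1 dispatched to DivU
[2] I1 operands ready; I2 dispatched to MulU
[3] I3 dispatched to IntU
[4] I3 operands ready
[5] I3 complete
[9] I1 complete
[10] R4←I1
[11] I2 operands ready
[12] R0←I3
[13] I4 dispatched to IntU
[14] I2 complete; I4 operands ready
[15] R2←I2; I4 complete
[16] R3←I4
[17] I5 dispatched to IntU
[18] I5 operands ready; I6 dispatched to DivU
[19] I5 complete; I6 operands ready
[20] R5←I5
[26] I6 complete
[27] R0←I6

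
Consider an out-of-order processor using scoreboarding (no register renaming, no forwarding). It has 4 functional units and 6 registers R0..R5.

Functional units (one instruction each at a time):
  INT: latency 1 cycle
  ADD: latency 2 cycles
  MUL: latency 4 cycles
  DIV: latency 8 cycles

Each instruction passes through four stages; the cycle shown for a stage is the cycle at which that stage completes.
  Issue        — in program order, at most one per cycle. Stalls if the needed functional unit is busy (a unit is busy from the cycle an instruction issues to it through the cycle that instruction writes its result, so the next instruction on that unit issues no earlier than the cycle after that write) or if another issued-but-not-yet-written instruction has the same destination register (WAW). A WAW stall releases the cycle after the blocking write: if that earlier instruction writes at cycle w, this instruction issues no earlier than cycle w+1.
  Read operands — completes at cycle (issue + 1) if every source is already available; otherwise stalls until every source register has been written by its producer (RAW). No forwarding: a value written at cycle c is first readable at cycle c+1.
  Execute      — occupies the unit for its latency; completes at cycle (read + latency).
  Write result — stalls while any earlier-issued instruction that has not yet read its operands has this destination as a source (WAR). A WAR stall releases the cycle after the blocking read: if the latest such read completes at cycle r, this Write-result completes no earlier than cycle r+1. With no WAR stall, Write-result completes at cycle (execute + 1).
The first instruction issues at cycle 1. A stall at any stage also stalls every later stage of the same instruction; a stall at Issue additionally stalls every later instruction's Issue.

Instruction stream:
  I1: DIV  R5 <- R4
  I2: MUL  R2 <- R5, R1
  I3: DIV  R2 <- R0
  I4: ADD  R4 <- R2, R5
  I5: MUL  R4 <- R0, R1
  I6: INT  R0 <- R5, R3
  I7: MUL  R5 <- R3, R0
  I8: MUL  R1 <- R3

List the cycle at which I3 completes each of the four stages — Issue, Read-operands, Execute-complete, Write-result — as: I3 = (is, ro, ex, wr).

I3 = (18, 19, 27, 28)

c1: I1 issues→DIV
c2: I1 reads · I2 issues→MUL
c10: I1 exec-done
c11: I1 writes R5
c12: I2 reads
c16: I2 exec-done
c17: I2 writes R2
c18: I3 issues→DIV
c19: I3 reads · I4 issues→ADD
c27: I3 exec-done
c28: I3 writes R2
c29: I4 reads
c31: I4 exec-done
c32: I4 writes R4
c33: I5 issues→MUL
c34: I5 reads · I6 issues→INT
c35: I6 reads
c36: I6 exec-done
c37: I6 writes R0
c38: I5 exec-done
c39: I5 writes R4
c40: I7 issues→MUL
c41: I7 reads
c45: I7 exec-done
c46: I7 writes R5
c47: I8 issues→MUL
c48: I8 reads
c52: I8 exec-done
c53: I8 writes R1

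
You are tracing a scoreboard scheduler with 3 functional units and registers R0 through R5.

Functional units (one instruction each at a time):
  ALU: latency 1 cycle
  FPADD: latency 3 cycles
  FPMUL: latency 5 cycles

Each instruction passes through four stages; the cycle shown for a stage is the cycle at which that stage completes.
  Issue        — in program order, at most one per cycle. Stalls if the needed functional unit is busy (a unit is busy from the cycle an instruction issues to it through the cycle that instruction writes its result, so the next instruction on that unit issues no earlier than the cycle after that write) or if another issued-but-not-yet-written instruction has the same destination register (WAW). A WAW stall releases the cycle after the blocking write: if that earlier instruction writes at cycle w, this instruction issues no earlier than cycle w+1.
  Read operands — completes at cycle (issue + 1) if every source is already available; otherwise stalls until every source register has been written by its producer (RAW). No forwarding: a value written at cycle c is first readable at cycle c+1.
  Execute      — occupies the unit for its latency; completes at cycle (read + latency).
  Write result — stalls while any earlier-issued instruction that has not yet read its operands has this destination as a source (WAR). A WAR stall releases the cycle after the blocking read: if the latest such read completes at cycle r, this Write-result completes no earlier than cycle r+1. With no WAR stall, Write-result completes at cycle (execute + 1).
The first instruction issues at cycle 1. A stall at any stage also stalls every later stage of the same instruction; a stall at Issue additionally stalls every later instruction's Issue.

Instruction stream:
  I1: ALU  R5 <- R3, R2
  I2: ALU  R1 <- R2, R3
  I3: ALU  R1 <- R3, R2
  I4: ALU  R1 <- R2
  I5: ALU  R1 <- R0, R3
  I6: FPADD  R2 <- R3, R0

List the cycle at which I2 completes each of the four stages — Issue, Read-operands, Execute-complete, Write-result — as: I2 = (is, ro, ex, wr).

t=1  I1 dispatched to ALU
t=2  I1 operands ready
t=3  I1 complete
t=4  R5←I1
t=5  I2 dispatched to ALU
t=6  I2 operands ready
t=7  I2 complete
t=8  R1←I2
t=9  I3 dispatched to ALU
t=10  I3 operands ready
t=11  I3 complete
t=12  R1←I3
t=13  I4 dispatched to ALU
t=14  I4 operands ready
t=15  I4 complete
t=16  R1←I4
t=17  I5 dispatched to ALU
t=18  I5 operands ready; I6 dispatched to FPADD
t=19  I5 complete; I6 operands ready
t=20  R1←I5
t=22  I6 complete
t=23  R2←I6

I2 = (5, 6, 7, 8)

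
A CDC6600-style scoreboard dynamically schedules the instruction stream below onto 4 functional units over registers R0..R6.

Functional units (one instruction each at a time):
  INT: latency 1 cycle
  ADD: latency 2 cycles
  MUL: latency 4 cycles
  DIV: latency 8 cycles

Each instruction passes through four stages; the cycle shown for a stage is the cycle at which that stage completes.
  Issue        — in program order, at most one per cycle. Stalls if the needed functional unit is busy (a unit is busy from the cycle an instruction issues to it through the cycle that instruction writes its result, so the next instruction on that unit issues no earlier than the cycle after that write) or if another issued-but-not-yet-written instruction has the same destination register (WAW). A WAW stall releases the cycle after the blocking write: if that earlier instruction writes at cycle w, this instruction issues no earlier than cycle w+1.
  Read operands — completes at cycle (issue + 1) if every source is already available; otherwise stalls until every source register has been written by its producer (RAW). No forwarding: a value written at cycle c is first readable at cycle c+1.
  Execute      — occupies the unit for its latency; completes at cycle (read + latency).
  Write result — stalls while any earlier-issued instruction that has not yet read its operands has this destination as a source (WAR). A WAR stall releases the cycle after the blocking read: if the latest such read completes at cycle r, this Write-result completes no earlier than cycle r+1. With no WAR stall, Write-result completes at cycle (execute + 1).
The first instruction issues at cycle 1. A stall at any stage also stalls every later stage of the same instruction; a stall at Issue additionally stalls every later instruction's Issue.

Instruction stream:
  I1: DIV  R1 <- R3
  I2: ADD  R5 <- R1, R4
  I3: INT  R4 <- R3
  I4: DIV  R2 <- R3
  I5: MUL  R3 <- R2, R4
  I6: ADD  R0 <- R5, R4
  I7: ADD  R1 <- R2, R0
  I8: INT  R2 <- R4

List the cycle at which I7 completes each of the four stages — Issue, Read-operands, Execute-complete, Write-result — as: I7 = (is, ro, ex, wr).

I7 = (21, 23, 25, 26)

[I1] 1/2/10/11
[I2] 2/12/14/15  (RAW R1: wait I1 write@11)
[I3] 3/4/5/13  (WAR R4: wait I2 read@12)
[I4] 12/13/21/22  (struct: DIV busy until I1 writes@11)
[I5] 13/23/27/28  (RAW R2: wait I4 write@22)
[I6] 16/17/19/20  (struct: ADD busy until I2 writes@15)
[I7] 21/23/25/26  (struct: ADD busy until I6 writes@20; RAW R2: wait I4 write@22)
[I8] 23/24/25/26  (WAW R2: wait I4 write@22)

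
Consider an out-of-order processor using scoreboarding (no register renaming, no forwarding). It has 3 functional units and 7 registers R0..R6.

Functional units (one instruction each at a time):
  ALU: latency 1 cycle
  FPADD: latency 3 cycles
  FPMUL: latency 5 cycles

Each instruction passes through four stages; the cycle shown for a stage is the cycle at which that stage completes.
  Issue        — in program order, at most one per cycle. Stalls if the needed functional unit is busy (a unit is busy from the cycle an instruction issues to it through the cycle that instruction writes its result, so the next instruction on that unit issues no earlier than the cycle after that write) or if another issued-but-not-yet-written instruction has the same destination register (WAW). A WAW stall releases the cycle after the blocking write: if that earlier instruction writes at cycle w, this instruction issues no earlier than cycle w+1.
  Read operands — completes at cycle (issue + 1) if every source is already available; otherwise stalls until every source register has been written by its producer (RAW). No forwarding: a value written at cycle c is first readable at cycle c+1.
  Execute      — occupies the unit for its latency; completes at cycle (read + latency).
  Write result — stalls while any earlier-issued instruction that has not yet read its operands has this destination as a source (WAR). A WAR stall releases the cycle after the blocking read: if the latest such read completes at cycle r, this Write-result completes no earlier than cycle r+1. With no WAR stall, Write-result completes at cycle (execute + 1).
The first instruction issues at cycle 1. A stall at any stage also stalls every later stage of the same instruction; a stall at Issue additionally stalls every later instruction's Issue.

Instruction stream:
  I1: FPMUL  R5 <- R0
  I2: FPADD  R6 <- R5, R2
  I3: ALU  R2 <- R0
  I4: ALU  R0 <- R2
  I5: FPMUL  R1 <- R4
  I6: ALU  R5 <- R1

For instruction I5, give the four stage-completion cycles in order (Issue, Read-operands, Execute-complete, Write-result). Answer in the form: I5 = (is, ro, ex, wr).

I1 -> (1, 2, 7, 8)
I2 -> (2, 9, 12, 13)  // RAW R5: wait I1 write@8
I3 -> (3, 4, 5, 10)  // WAR R2: wait I2 read@9
I4 -> (11, 12, 13, 14)  // struct: ALU busy until I3 writes@10
I5 -> (12, 13, 18, 19)
I6 -> (15, 20, 21, 22)  // struct: ALU busy until I4 writes@14, RAW R1: wait I5 write@19

I5 = (12, 13, 18, 19)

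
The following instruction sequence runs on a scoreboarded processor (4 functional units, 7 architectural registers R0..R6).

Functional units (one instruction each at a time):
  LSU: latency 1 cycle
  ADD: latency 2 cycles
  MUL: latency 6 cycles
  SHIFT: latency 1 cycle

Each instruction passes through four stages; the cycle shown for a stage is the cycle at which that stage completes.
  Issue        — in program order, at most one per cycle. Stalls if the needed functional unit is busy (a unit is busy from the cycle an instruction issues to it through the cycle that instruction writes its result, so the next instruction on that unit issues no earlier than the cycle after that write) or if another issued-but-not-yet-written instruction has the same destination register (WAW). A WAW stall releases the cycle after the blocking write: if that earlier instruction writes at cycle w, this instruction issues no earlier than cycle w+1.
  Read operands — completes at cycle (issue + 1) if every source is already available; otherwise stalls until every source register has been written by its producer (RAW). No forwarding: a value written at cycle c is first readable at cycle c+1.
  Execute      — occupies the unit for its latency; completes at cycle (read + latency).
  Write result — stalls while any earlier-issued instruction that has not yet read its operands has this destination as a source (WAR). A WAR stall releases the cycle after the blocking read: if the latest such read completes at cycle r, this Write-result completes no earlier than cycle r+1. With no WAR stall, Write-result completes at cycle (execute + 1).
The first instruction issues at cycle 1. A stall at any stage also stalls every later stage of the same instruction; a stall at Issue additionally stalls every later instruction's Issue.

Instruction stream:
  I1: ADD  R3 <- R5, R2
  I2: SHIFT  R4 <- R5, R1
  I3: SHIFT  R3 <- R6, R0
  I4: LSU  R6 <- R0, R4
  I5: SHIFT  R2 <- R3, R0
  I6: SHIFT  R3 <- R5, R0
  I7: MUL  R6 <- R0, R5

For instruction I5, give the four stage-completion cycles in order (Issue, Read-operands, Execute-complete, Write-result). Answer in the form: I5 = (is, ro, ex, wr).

I1: IS=1 RO=2 EX=4 WR=5
I2: IS=2 RO=3 EX=4 WR=5
I3: IS=6 RO=7 EX=8 WR=9  [struct: SHIFT busy until I2 writes@5]
I4: IS=7 RO=8 EX=9 WR=10
I5: IS=10 RO=11 EX=12 WR=13  [struct: SHIFT busy until I3 writes@9]
I6: IS=14 RO=15 EX=16 WR=17  [struct: SHIFT busy until I5 writes@13]
I7: IS=15 RO=16 EX=22 WR=23

I5 = (10, 11, 12, 13)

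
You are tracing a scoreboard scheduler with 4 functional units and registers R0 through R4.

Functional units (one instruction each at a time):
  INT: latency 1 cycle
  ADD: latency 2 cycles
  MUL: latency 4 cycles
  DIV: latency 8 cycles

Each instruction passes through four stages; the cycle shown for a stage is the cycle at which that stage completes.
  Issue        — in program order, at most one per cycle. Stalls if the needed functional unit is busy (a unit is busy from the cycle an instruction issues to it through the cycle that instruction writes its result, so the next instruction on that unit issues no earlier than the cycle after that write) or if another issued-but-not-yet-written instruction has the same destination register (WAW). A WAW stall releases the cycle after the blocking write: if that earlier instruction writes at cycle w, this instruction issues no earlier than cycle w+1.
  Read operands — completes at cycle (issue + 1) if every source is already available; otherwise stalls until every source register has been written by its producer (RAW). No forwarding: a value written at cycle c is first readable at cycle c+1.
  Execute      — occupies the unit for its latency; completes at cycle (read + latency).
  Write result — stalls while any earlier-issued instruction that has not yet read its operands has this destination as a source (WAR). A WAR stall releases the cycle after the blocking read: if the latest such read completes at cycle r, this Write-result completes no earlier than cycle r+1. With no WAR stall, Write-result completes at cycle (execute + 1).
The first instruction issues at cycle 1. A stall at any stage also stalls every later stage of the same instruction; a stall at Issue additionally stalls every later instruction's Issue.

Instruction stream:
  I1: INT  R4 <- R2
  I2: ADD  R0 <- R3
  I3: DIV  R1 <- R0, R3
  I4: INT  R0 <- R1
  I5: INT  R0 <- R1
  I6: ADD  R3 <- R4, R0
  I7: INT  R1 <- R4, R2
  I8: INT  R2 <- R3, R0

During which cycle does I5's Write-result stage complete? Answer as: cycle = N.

cycle = 23

I1 -> (1, 2, 3, 4)
I2 -> (2, 3, 5, 6)
I3 -> (3, 7, 15, 16)  // RAW R0: wait I2 write@6
I4 -> (7, 17, 18, 19)  // WAW R0: wait I2 write@6, RAW R1: wait I3 write@16
I5 -> (20, 21, 22, 23)  // struct: INT busy until I4 writes@19
I6 -> (21, 24, 26, 27)  // RAW R0: wait I5 write@23
I7 -> (24, 25, 26, 27)  // struct: INT busy until I5 writes@23
I8 -> (28, 29, 30, 31)  // struct: INT busy until I7 writes@27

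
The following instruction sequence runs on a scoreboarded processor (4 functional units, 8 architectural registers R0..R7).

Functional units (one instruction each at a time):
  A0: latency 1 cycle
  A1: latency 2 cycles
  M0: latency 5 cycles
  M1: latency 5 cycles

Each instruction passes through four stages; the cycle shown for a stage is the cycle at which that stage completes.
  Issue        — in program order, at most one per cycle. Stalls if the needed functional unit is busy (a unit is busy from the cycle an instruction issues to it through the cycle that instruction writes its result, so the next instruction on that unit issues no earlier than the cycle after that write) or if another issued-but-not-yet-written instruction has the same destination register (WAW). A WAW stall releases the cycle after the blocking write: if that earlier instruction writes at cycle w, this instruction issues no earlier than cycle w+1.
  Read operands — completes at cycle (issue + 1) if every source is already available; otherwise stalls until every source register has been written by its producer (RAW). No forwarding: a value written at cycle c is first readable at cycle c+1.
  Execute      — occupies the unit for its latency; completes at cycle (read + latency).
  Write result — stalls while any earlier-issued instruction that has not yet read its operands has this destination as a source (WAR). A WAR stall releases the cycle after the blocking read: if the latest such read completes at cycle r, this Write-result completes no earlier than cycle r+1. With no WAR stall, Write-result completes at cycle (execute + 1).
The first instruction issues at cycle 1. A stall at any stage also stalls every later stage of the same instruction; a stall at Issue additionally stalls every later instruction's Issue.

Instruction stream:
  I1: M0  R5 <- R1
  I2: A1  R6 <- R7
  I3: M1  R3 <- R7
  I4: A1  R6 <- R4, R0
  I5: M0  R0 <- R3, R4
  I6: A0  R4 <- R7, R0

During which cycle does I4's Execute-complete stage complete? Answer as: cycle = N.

[I1] 1/2/7/8
[I2] 2/3/5/6
[I3] 3/4/9/10
[I4] 7/8/10/11  (struct: A1 busy until I2 writes@6)
[I5] 9/11/16/17  (struct: M0 busy until I1 writes@8; RAW R3: wait I3 write@10)
[I6] 10/18/19/20  (RAW R0: wait I5 write@17)

cycle = 10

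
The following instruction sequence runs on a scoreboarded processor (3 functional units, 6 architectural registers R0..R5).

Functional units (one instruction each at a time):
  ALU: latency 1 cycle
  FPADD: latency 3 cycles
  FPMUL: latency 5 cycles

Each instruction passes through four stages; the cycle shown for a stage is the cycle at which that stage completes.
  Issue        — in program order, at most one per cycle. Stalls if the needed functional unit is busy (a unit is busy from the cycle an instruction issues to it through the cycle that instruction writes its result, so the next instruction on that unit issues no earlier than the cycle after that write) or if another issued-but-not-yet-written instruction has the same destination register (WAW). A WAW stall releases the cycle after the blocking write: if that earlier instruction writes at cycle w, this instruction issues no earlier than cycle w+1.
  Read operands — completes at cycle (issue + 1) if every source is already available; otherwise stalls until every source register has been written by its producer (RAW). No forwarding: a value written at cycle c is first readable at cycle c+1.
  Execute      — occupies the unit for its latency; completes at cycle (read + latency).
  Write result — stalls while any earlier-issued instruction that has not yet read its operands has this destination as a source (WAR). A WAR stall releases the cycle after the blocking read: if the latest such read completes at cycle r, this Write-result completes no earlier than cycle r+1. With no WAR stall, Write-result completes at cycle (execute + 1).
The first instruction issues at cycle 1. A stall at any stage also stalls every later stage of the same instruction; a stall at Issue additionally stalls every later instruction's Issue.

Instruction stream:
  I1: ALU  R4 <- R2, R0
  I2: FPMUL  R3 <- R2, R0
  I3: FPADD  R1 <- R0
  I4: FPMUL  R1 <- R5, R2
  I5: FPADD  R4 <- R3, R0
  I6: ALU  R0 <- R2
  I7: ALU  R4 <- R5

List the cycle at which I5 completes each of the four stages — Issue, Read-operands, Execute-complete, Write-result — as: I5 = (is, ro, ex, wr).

[I1] 1/2/3/4
[I2] 2/3/8/9
[I3] 3/4/7/8
[I4] 10/11/16/17  (struct: FPMUL busy until I2 writes@9)
[I5] 11/12/15/16
[I6] 12/13/14/15
[I7] 17/18/19/20  (WAW R4: wait I5 write@16)

I5 = (11, 12, 15, 16)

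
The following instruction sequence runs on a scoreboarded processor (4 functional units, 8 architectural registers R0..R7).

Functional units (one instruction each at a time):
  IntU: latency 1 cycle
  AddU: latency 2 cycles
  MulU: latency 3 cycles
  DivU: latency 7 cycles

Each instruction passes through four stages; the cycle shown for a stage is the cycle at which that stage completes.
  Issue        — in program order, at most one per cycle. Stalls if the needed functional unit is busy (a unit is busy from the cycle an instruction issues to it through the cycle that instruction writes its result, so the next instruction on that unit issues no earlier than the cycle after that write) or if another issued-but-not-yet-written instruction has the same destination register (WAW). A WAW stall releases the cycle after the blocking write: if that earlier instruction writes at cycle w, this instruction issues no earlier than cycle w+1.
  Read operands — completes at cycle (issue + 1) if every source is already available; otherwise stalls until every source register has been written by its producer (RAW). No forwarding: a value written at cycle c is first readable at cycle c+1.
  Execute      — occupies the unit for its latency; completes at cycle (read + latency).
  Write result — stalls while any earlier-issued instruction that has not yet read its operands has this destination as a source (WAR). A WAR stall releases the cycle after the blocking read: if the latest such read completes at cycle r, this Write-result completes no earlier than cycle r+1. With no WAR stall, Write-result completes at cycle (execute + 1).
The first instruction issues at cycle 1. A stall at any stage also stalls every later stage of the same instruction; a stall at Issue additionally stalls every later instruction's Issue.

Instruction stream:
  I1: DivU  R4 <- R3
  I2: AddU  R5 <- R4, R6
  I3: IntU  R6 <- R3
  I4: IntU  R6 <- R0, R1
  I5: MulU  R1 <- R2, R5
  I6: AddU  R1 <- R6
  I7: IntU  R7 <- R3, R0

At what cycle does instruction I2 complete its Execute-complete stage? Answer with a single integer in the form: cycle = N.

cycle = 13

[I1] 1/2/9/10
[I2] 2/11/13/14  (RAW R4: wait I1 write@10)
[I3] 3/4/5/12  (WAR R6: wait I2 read@11)
[I4] 13/14/15/16  (struct: IntU busy until I3 writes@12)
[I5] 14/15/18/19
[I6] 20/21/23/24  (WAW R1: wait I5 write@19)
[I7] 21/22/23/24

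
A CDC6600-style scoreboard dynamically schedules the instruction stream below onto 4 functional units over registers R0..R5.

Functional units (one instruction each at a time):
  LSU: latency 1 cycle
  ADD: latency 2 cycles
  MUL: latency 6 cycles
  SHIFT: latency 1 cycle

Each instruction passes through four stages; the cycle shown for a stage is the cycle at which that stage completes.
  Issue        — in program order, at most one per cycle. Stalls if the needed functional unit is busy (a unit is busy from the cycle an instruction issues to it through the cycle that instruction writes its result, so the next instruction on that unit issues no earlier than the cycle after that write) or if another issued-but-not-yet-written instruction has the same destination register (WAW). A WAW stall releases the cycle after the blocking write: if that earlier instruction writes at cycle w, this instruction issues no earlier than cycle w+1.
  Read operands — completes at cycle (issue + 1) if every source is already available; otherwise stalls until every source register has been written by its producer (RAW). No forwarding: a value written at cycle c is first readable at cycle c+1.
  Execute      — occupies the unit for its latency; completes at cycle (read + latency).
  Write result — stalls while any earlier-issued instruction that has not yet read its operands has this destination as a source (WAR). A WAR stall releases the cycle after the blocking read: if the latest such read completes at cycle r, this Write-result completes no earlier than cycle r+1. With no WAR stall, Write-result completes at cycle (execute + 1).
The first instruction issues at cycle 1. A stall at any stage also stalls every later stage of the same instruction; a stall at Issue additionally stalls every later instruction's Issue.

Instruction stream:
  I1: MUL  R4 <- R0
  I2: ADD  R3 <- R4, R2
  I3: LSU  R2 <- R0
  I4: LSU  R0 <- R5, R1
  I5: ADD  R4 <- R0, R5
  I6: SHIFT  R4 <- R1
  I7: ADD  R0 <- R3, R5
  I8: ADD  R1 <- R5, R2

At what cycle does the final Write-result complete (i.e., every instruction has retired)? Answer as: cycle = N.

I1: IS=1 RO=2 EX=8 WR=9
I2: IS=2 RO=10 EX=12 WR=13  [RAW R4: wait I1 write@9]
I3: IS=3 RO=4 EX=5 WR=11  [WAR R2: wait I2 read@10]
I4: IS=12 RO=13 EX=14 WR=15  [struct: LSU busy until I3 writes@11]
I5: IS=14 RO=16 EX=18 WR=19  [struct: ADD busy until I2 writes@13; RAW R0: wait I4 write@15]
I6: IS=20 RO=21 EX=22 WR=23  [WAW R4: wait I5 write@19]
I7: IS=21 RO=22 EX=24 WR=25
I8: IS=26 RO=27 EX=29 WR=30  [struct: ADD busy until I7 writes@25]

cycle = 30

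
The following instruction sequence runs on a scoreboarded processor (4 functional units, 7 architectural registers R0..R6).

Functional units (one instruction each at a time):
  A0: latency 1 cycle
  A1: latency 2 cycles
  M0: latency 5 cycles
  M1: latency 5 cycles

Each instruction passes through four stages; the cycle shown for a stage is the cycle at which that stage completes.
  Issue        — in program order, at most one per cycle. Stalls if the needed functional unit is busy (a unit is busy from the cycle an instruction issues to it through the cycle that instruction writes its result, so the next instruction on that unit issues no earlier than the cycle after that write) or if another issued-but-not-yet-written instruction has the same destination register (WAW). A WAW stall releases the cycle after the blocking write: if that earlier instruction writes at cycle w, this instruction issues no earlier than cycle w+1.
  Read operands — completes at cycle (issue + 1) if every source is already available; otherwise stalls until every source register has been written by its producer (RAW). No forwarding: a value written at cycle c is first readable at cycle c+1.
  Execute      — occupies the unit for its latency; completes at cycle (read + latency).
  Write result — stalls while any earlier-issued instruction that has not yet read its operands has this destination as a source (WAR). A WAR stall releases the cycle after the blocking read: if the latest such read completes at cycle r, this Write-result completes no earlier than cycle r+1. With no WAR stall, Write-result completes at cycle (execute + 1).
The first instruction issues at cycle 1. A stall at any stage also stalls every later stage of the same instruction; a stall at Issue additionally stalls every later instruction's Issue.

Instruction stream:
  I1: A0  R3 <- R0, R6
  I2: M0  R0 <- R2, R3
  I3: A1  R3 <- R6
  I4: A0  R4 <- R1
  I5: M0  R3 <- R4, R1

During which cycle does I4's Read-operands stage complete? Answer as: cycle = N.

t=1  I1 dispatched to A0
t=2  I1 operands ready · I2 dispatched to M0
t=3  I1 complete
t=4  R3←I1
t=5  I2 operands ready · I3 dispatched to A1
t=6  I3 operands ready · I4 dispatched to A0
t=7  I4 operands ready
t=8  I3 complete · I4 complete
t=9  R3←I3 · R4←I4
t=10  I2 complete
t=11  R0←I2
t=12  I5 dispatched to M0
t=13  I5 operands ready
t=18  I5 complete
t=19  R3←I5

cycle = 7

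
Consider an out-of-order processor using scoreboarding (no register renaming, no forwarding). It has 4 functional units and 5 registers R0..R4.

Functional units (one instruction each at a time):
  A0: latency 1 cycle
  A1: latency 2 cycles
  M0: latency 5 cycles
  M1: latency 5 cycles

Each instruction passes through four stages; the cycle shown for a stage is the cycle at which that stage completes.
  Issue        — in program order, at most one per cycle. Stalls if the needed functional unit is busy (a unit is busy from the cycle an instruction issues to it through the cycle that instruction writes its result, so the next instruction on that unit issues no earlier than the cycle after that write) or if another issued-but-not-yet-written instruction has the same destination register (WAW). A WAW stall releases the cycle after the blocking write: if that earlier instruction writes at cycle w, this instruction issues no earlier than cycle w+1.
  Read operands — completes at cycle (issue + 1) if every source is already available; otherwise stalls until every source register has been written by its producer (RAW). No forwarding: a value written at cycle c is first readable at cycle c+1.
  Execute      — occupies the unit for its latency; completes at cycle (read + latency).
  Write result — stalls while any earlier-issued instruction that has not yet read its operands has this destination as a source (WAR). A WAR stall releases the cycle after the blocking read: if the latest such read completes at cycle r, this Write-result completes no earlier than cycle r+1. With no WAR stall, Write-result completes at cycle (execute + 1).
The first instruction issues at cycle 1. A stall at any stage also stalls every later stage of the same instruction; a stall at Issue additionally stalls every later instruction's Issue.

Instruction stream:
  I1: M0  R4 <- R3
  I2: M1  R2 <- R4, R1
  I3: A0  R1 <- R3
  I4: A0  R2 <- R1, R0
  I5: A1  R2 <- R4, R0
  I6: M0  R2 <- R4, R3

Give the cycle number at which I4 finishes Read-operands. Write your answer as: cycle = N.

cycle = 17

  I1 | 1 | 2 | 7 | 8
  I2 | 2 | 9 | 14 | 15   RAW R4: wait I1 write@8
  I3 | 3 | 4 | 5 | 10   WAR R1: wait I2 read@9
  I4 | 16 | 17 | 18 | 19   WAW R2: wait I2 write@15
  I5 | 20 | 21 | 23 | 24   WAW R2: wait I4 write@19
  I6 | 25 | 26 | 31 | 32   WAW R2: wait I5 write@24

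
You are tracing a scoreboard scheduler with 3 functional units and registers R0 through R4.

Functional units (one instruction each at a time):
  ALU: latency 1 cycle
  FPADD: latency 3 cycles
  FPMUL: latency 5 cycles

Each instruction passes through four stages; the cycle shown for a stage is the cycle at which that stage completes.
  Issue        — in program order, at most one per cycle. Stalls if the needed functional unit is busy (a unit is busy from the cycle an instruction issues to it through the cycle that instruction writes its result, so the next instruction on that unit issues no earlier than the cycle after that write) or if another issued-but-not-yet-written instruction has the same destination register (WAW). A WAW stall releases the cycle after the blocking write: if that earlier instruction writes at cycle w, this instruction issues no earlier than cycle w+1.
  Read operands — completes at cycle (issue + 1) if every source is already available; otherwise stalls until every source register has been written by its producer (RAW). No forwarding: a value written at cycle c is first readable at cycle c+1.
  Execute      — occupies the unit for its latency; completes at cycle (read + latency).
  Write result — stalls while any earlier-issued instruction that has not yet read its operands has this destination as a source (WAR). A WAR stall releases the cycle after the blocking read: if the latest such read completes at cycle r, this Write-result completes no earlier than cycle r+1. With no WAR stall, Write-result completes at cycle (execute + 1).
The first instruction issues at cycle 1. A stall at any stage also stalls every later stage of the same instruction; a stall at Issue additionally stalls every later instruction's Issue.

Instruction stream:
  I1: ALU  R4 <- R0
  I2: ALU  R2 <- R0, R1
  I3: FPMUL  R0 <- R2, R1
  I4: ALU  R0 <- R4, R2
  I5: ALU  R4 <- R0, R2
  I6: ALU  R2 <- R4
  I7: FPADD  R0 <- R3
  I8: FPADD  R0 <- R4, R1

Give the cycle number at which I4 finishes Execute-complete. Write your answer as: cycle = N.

[1] issue I1 (ALU)
[2] I1 read-ops
[3] I1 finished on ALU
[4] I1→R4
[5] issue I2 (ALU)
[6] I2 read-ops, issue I3 (FPMUL)
[7] I2 finished on ALU
[8] I2→R2
[9] I3 read-ops
[14] I3 finished on FPMUL
[15] I3→R0
[16] issue I4 (ALU)
[17] I4 read-ops
[18] I4 finished on ALU
[19] I4→R0
[20] issue I5 (ALU)
[21] I5 read-ops
[22] I5 finished on ALU
[23] I5→R4
[24] issue I6 (ALU)
[25] I6 read-ops, issue I7 (FPADD)
[26] I6 finished on ALU, I7 read-ops
[27] I6→R2
[29] I7 finished on FPADD
[30] I7→R0
[31] issue I8 (FPADD)
[32] I8 read-ops
[35] I8 finished on FPADD
[36] I8→R0

cycle = 18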